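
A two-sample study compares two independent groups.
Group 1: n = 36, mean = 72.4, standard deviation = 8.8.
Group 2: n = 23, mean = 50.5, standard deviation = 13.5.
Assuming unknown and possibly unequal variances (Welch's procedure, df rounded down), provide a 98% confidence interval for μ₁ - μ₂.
(14.14, 29.66)

Difference: x̄₁ - x̄₂ = 21.90
SE = √(s₁²/n₁ + s₂²/n₂) = √(8.8²/36 + 13.5²/23) = 3.1741
df = 33.99 → 33 (Welch–Satterthwaite, rounded down)
t* = 2.445

CI: 21.90 ± 2.445 · 3.1741 = 21.90 ± 7.76 = (14.14, 29.66)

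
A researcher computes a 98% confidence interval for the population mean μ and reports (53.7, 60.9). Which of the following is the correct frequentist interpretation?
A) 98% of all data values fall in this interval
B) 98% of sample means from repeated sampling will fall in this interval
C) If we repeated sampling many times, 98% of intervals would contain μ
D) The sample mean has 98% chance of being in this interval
C

A) Wrong — a CI is about the parameter μ, not individual data values.
B) Wrong — coverage applies to intervals containing μ, not to future x̄ values.
C) Correct — this is the frequentist long-run coverage interpretation.
D) Wrong — x̄ is observed and sits in the interval by construction.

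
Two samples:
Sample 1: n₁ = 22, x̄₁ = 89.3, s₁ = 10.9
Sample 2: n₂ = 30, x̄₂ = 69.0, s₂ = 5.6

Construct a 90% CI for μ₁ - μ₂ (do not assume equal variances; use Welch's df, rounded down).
(15.99, 24.61)

Difference: x̄₁ - x̄₂ = 20.30
SE = √(s₁²/n₁ + s₂²/n₂) = √(10.9²/22 + 5.6²/30) = 2.5389
df = 29.13 → 29 (Welch–Satterthwaite, rounded down)
t* = 1.699

CI: 20.30 ± 1.699 · 2.5389 = 20.30 ± 4.31 = (15.99, 24.61)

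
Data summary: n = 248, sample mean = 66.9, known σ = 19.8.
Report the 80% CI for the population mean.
(65.29, 68.51)

z-interval (σ known):
z* = 1.282 for 80% confidence

Margin of error = z* · σ/√n = 1.282 · 19.8/√248 = 1.61

CI: (66.9 - 1.61, 66.9 + 1.61) = (65.29, 68.51)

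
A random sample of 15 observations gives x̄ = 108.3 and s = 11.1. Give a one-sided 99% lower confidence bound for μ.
μ ≥ 100.78

Lower bound (one-sided):
t* = 2.624 (one-sided for 99%)
Lower bound = x̄ - t* · s/√n = 108.3 - 2.624 · 11.1/√15 = 100.78

We are 99% confident that μ ≥ 100.78.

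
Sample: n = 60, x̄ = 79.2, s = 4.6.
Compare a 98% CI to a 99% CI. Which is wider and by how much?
99% CI is wider by 0.32

df = 59
98% CI: t* = 2.391, (77.78, 80.62), width = 2 · t* · s/√n = 2.84
99% CI: t* = 2.662, (77.62, 80.78), width = 2 · t* · s/√n = 3.16

The 99% CI is wider by 3.16 - 2.84 = 0.32.
Higher confidence requires a wider interval.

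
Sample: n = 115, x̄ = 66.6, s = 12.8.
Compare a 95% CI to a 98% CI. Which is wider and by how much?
98% CI is wider by 0.90

df = 114
95% CI: t* = 1.981, (64.24, 68.96), width = 2 · t* · s/√n = 4.73
98% CI: t* = 2.360, (63.78, 69.42), width = 2 · t* · s/√n = 5.63

The 98% CI is wider by 5.63 - 4.73 = 0.90.
Higher confidence requires a wider interval.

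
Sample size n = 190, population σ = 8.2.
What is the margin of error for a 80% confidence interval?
Margin of error = 0.76

Margin of error = z* · σ/√n
= 1.282 · 8.2/√190
= 1.282 · 8.2/13.7840
= 0.76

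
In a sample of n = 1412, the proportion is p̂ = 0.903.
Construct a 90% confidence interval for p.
(0.890, 0.916)

Proportion CI:
SE = √(p̂(1-p̂)/n) = √(0.903 · 0.097 / 1412) = 0.00788

z* = 1.645
Margin = z* · SE = 1.645 · 0.00788 = 0.0130

CI: 0.903 ± 0.0130 = (0.890, 0.916)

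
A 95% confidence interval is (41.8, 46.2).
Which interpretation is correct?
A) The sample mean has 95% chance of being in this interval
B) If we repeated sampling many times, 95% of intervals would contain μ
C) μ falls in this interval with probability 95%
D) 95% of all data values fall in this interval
B

A) Wrong — x̄ is observed and sits in the interval by construction.
B) Correct — this is the frequentist long-run coverage interpretation.
C) Wrong — μ is fixed; the randomness lives in the interval, not in μ.
D) Wrong — a CI is about the parameter μ, not individual data values.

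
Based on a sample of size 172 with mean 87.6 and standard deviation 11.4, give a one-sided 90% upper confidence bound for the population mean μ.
μ ≤ 88.72

Upper bound (one-sided):
t* = 1.287 (one-sided for 90%)
Upper bound = x̄ + t* · s/√n = 87.6 + 1.287 · 11.4/√172 = 88.72

We are 90% confident that μ ≤ 88.72.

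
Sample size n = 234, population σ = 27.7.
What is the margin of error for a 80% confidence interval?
Margin of error = 2.32

Margin of error = z* · σ/√n
= 1.282 · 27.7/√234
= 1.282 · 27.7/15.2971
= 2.32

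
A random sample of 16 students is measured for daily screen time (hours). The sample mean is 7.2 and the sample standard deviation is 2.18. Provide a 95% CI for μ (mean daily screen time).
(6.04, 8.36)

t-interval (σ unknown):
df = n - 1 = 15
t* = 2.131 for 95% confidence

Margin of error = t* · s/√n = 2.131 · 2.18/√16 = 1.16

CI: (6.04, 8.36)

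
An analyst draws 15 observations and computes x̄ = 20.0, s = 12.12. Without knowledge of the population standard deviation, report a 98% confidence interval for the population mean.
(11.79, 28.21)

t-interval (σ unknown):
df = n - 1 = 14
t* = 2.624 for 98% confidence

Margin of error = t* · s/√n = 2.624 · 12.12/√15 = 8.21

CI: (11.79, 28.21)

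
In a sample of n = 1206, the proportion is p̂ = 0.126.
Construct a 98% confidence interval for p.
(0.104, 0.148)

Proportion CI:
SE = √(p̂(1-p̂)/n) = √(0.126 · 0.874 / 1206) = 0.00956

z* = 2.326
Margin = z* · SE = 2.326 · 0.00956 = 0.0222

CI: 0.126 ± 0.0222 = (0.104, 0.148)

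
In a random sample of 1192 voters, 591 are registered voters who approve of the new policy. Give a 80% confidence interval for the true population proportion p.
(0.477, 0.514)

Proportion CI:
p̂ = 591/1192 = 0.49581
SE = √(p̂(1-p̂)/n) = √(0.49581 · 0.50419 / 1192) = 0.01448

z* = 1.282
Margin = z* · SE = 1.282 · 0.01448 = 0.0186

CI: 0.49581 ± 0.0186 = (0.477, 0.514)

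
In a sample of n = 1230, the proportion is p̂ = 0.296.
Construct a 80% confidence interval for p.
(0.279, 0.313)

Proportion CI:
SE = √(p̂(1-p̂)/n) = √(0.296 · 0.704 / 1230) = 0.01302

z* = 1.282
Margin = z* · SE = 1.282 · 0.01302 = 0.0167

CI: 0.296 ± 0.0167 = (0.279, 0.313)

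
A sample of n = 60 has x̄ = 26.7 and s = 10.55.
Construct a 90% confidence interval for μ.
(24.42, 28.98)

t-interval (σ unknown):
df = n - 1 = 59
t* = 1.671 for 90% confidence

Margin of error = t* · s/√n = 1.671 · 10.55/√60 = 2.28

CI: (24.42, 28.98)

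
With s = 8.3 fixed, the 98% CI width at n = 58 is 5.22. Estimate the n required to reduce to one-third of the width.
n ≈ 522

CI width ∝ 1/√n
To reduce width by factor 3, need √n to grow by 3 → need 3² = 9 times as many samples.

Current: n = 58, width = 5.22
New: n = 522, width ≈ 1.70

Width reduced by factor of 5.22/1.70 = 3.07.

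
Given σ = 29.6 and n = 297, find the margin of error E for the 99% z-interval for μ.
Margin of error = 4.42

Margin of error = z* · σ/√n
= 2.576 · 29.6/√297
= 2.576 · 29.6/17.2337
= 4.42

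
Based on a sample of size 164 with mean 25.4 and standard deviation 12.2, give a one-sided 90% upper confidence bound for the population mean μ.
μ ≤ 26.63

Upper bound (one-sided):
t* = 1.287 (one-sided for 90%)
Upper bound = x̄ + t* · s/√n = 25.4 + 1.287 · 12.2/√164 = 26.63

We are 90% confident that μ ≤ 26.63.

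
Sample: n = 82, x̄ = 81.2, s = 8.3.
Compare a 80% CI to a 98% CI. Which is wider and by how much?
98% CI is wider by 1.98

df = 81
80% CI: t* = 1.292, (80.02, 82.38), width = 2 · t* · s/√n = 2.37
98% CI: t* = 2.373, (79.02, 83.38), width = 2 · t* · s/√n = 4.35

The 98% CI is wider by 4.35 - 2.37 = 1.98.
Higher confidence requires a wider interval.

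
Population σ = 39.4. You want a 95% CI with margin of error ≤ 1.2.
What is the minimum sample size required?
n ≥ 4142

For margin E ≤ 1.2:
n ≥ (z* · σ / E)²
n ≥ (1.960 · 39.4 / 1.2)²
n ≥ 4141.35

Minimum n = 4142 (rounding up)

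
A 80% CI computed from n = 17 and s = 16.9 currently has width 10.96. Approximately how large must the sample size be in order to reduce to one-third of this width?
n ≈ 153

CI width ∝ 1/√n
To reduce width by factor 3, need √n to grow by 3 → need 3² = 9 times as many samples.

Current: n = 17, width = 10.96
New: n = 153, width ≈ 3.52

Width reduced by factor of 10.96/3.52 = 3.11.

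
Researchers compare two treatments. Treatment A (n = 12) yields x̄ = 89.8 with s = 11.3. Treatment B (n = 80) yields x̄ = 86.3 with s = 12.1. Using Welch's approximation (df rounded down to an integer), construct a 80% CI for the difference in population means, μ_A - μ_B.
(-1.24, 8.24)

Difference: x̄₁ - x̄₂ = 3.50
SE = √(s₁²/n₁ + s₂²/n₂) = √(11.3²/12 + 12.1²/80) = 3.5314
df = 15.05 → 15 (Welch–Satterthwaite, rounded down)
t* = 1.341

CI: 3.50 ± 1.341 · 3.5314 = 3.50 ± 4.74 = (-1.24, 8.24)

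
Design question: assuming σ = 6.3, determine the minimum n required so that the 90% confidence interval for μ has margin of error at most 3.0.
n ≥ 12

For margin E ≤ 3.0:
n ≥ (z* · σ / E)²
n ≥ (1.645 · 6.3 / 3.0)²
n ≥ 11.93

Minimum n = 12 (rounding up)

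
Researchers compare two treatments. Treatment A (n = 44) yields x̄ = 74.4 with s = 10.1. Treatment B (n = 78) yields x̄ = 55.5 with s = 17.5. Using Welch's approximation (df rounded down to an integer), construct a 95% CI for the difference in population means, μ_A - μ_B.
(13.95, 23.85)

Difference: x̄₁ - x̄₂ = 18.90
SE = √(s₁²/n₁ + s₂²/n₂) = √(10.1²/44 + 17.5²/78) = 2.4989
df = 119.91 → 119 (Welch–Satterthwaite, rounded down)
t* = 1.980

CI: 18.90 ± 1.980 · 2.4989 = 18.90 ± 4.95 = (13.95, 23.85)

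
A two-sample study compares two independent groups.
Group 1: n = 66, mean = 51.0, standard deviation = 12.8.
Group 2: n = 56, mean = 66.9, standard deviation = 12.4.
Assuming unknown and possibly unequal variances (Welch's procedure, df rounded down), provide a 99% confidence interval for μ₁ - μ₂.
(-21.89, -9.91)

Difference: x̄₁ - x̄₂ = -15.90
SE = √(s₁²/n₁ + s₂²/n₂) = √(12.8²/66 + 12.4²/56) = 2.2865
df = 117.88 → 117 (Welch–Satterthwaite, rounded down)
t* = 2.619

CI: -15.90 ± 2.619 · 2.2865 = -15.90 ± 5.99 = (-21.89, -9.91)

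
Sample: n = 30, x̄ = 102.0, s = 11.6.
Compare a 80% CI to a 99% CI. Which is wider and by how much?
99% CI is wider by 6.12

df = 29
80% CI: t* = 1.311, (99.22, 104.78), width = 2 · t* · s/√n = 5.55
99% CI: t* = 2.756, (96.16, 107.84), width = 2 · t* · s/√n = 11.67

The 99% CI is wider by 11.67 - 5.55 = 6.12.
Higher confidence requires a wider interval.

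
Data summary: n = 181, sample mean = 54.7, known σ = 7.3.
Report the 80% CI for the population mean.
(54.00, 55.40)

z-interval (σ known):
z* = 1.282 for 80% confidence

Margin of error = z* · σ/√n = 1.282 · 7.3/√181 = 0.70

CI: (54.7 - 0.70, 54.7 + 0.70) = (54.00, 55.40)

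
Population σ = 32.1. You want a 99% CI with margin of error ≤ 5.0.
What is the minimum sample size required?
n ≥ 274

For margin E ≤ 5.0:
n ≥ (z* · σ / E)²
n ≥ (2.576 · 32.1 / 5.0)²
n ≥ 273.50

Minimum n = 274 (rounding up)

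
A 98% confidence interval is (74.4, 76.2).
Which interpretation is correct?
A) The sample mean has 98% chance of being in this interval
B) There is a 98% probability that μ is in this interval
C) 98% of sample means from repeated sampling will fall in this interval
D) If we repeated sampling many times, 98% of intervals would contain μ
D

A) Wrong — x̄ is observed and sits in the interval by construction.
B) Wrong — μ is fixed; the randomness lives in the interval, not in μ.
C) Wrong — coverage applies to intervals containing μ, not to future x̄ values.
D) Correct — this is the frequentist long-run coverage interpretation.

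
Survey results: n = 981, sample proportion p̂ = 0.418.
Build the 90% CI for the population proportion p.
(0.392, 0.444)

Proportion CI:
SE = √(p̂(1-p̂)/n) = √(0.418 · 0.582 / 981) = 0.01575

z* = 1.645
Margin = z* · SE = 1.645 · 0.01575 = 0.0259

CI: 0.418 ± 0.0259 = (0.392, 0.444)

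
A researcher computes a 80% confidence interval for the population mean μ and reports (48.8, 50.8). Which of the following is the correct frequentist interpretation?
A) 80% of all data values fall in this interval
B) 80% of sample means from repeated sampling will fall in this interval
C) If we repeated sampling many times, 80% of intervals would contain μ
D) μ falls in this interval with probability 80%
C

A) Wrong — a CI is about the parameter μ, not individual data values.
B) Wrong — coverage applies to intervals containing μ, not to future x̄ values.
C) Correct — this is the frequentist long-run coverage interpretation.
D) Wrong — μ is fixed; the randomness lives in the interval, not in μ.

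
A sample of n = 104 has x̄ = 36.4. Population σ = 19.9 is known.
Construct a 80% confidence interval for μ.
(33.90, 38.90)

z-interval (σ known):
z* = 1.282 for 80% confidence

Margin of error = z* · σ/√n = 1.282 · 19.9/√104 = 2.50

CI: (36.4 - 2.50, 36.4 + 2.50) = (33.90, 38.90)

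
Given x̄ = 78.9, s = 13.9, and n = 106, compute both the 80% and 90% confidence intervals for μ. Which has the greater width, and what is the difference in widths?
90% CI is wider by 1.00

df = 105
80% CI: t* = 1.290, (77.16, 80.64), width = 2 · t* · s/√n = 3.48
90% CI: t* = 1.659, (76.66, 81.14), width = 2 · t* · s/√n = 4.48

The 90% CI is wider by 4.48 - 3.48 = 1.00.
Higher confidence requires a wider interval.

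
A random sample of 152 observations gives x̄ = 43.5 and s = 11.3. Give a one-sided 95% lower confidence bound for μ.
μ ≥ 41.98

Lower bound (one-sided):
t* = 1.655 (one-sided for 95%)
Lower bound = x̄ - t* · s/√n = 43.5 - 1.655 · 11.3/√152 = 41.98

We are 95% confident that μ ≥ 41.98.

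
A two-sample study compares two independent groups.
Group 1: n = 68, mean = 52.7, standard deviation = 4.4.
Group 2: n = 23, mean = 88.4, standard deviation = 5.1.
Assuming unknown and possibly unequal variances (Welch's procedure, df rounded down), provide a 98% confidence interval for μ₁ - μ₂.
(-38.61, -32.79)

Difference: x̄₁ - x̄₂ = -35.70
SE = √(s₁²/n₁ + s₂²/n₂) = √(4.4²/68 + 5.1²/23) = 1.1898
df = 33.77 → 33 (Welch–Satterthwaite, rounded down)
t* = 2.445

CI: -35.70 ± 2.445 · 1.1898 = -35.70 ± 2.91 = (-38.61, -32.79)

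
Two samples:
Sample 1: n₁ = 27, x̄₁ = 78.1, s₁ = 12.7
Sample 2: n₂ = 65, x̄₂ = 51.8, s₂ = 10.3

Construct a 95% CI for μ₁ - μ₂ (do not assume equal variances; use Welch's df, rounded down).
(20.73, 31.87)

Difference: x̄₁ - x̄₂ = 26.30
SE = √(s₁²/n₁ + s₂²/n₂) = √(12.7²/27 + 10.3²/65) = 2.7579
df = 40.91 → 40 (Welch–Satterthwaite, rounded down)
t* = 2.021

CI: 26.30 ± 2.021 · 2.7579 = 26.30 ± 5.57 = (20.73, 31.87)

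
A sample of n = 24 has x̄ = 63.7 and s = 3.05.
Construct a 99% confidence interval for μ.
(61.95, 65.45)

t-interval (σ unknown):
df = n - 1 = 23
t* = 2.807 for 99% confidence

Margin of error = t* · s/√n = 2.807 · 3.05/√24 = 1.75

CI: (61.95, 65.45)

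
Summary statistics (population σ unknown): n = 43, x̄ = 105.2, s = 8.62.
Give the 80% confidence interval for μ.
(103.49, 106.91)

t-interval (σ unknown):
df = n - 1 = 42
t* = 1.302 for 80% confidence

Margin of error = t* · s/√n = 1.302 · 8.62/√43 = 1.71

CI: (103.49, 106.91)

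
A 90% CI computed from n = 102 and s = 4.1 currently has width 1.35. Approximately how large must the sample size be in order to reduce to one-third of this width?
n ≈ 918

CI width ∝ 1/√n
To reduce width by factor 3, need √n to grow by 3 → need 3² = 9 times as many samples.

Current: n = 102, width = 1.35
New: n = 918, width ≈ 0.45

Width reduced by factor of 1.35/0.45 = 3.00.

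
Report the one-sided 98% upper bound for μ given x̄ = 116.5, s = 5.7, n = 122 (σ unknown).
μ ≤ 117.57

Upper bound (one-sided):
t* = 2.076 (one-sided for 98%)
Upper bound = x̄ + t* · s/√n = 116.5 + 2.076 · 5.7/√122 = 117.57

We are 98% confident that μ ≤ 117.57.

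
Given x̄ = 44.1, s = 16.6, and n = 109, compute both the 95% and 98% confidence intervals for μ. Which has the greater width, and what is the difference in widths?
98% CI is wider by 1.21

df = 108
95% CI: t* = 1.982, (40.95, 47.25), width = 2 · t* · s/√n = 6.30
98% CI: t* = 2.361, (40.35, 47.85), width = 2 · t* · s/√n = 7.51

The 98% CI is wider by 7.51 - 6.30 = 1.21.
Higher confidence requires a wider interval.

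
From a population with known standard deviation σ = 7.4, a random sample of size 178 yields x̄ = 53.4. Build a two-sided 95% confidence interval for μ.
(52.31, 54.49)

z-interval (σ known):
z* = 1.960 for 95% confidence

Margin of error = z* · σ/√n = 1.960 · 7.4/√178 = 1.09

CI: (53.4 - 1.09, 53.4 + 1.09) = (52.31, 54.49)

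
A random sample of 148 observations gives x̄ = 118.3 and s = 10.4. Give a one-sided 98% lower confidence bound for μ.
μ ≥ 116.53

Lower bound (one-sided):
t* = 2.072 (one-sided for 98%)
Lower bound = x̄ - t* · s/√n = 118.3 - 2.072 · 10.4/√148 = 116.53

We are 98% confident that μ ≥ 116.53.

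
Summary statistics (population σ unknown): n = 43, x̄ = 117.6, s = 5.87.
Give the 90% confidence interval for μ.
(116.09, 119.11)

t-interval (σ unknown):
df = n - 1 = 42
t* = 1.682 for 90% confidence

Margin of error = t* · s/√n = 1.682 · 5.87/√43 = 1.51

CI: (116.09, 119.11)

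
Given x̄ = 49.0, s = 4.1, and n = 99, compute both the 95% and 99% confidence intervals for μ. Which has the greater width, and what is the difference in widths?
99% CI is wider by 0.52

df = 98
95% CI: t* = 1.984, (48.18, 49.82), width = 2 · t* · s/√n = 1.64
99% CI: t* = 2.627, (47.92, 50.08), width = 2 · t* · s/√n = 2.16

The 99% CI is wider by 2.16 - 1.64 = 0.52.
Higher confidence requires a wider interval.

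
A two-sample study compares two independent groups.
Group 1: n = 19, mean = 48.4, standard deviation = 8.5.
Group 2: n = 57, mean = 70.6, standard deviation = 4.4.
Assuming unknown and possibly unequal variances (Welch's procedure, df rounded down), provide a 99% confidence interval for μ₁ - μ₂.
(-27.96, -16.44)

Difference: x̄₁ - x̄₂ = -22.20
SE = √(s₁²/n₁ + s₂²/n₂) = √(8.5²/19 + 4.4²/57) = 2.0353
df = 21.30 → 21 (Welch–Satterthwaite, rounded down)
t* = 2.831

CI: -22.20 ± 2.831 · 2.0353 = -22.20 ± 5.76 = (-27.96, -16.44)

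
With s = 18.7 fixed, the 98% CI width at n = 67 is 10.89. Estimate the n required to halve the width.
n ≈ 268

CI width ∝ 1/√n
To reduce width by factor 2, need √n to grow by 2 → need 2² = 4 times as many samples.

Current: n = 67, width = 10.89
New: n = 268, width ≈ 5.35

Width reduced by factor of 10.89/5.35 = 2.04.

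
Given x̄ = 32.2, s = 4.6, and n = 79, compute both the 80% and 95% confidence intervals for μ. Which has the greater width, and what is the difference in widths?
95% CI is wider by 0.72

df = 78
80% CI: t* = 1.292, (31.53, 32.87), width = 2 · t* · s/√n = 1.34
95% CI: t* = 1.991, (31.17, 33.23), width = 2 · t* · s/√n = 2.06

The 95% CI is wider by 2.06 - 1.34 = 0.72.
Higher confidence requires a wider interval.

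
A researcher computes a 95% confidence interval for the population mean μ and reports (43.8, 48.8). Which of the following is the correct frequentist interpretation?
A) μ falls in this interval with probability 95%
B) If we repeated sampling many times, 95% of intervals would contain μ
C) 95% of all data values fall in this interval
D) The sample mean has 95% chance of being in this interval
B

A) Wrong — μ is fixed; the randomness lives in the interval, not in μ.
B) Correct — this is the frequentist long-run coverage interpretation.
C) Wrong — a CI is about the parameter μ, not individual data values.
D) Wrong — x̄ is observed and sits in the interval by construction.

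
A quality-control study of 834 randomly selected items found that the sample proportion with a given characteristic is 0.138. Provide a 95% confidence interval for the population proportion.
(0.115, 0.161)

Proportion CI:
SE = √(p̂(1-p̂)/n) = √(0.138 · 0.862 / 834) = 0.01194

z* = 1.960
Margin = z* · SE = 1.960 · 0.01194 = 0.0234

CI: 0.138 ± 0.0234 = (0.115, 0.161)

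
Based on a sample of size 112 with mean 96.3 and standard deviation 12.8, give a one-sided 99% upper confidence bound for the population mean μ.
μ ≤ 99.15

Upper bound (one-sided):
t* = 2.360 (one-sided for 99%)
Upper bound = x̄ + t* · s/√n = 96.3 + 2.360 · 12.8/√112 = 99.15

We are 99% confident that μ ≤ 99.15.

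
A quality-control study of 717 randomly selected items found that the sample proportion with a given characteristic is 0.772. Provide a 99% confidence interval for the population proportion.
(0.732, 0.812)

Proportion CI:
SE = √(p̂(1-p̂)/n) = √(0.772 · 0.228 / 717) = 0.01567

z* = 2.576
Margin = z* · SE = 2.576 · 0.01567 = 0.0404

CI: 0.772 ± 0.0404 = (0.732, 0.812)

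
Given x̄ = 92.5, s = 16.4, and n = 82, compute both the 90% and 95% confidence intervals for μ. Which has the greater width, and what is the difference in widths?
95% CI is wider by 1.18

df = 81
90% CI: t* = 1.664, (89.49, 95.51), width = 2 · t* · s/√n = 6.03
95% CI: t* = 1.990, (88.90, 96.10), width = 2 · t* · s/√n = 7.21

The 95% CI is wider by 7.21 - 6.03 = 1.18.
Higher confidence requires a wider interval.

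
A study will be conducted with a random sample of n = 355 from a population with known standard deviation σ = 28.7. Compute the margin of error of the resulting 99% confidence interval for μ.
Margin of error = 3.92

Margin of error = z* · σ/√n
= 2.576 · 28.7/√355
= 2.576 · 28.7/18.8414
= 3.92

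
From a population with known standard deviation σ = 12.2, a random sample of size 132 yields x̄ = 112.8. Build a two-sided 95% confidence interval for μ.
(110.72, 114.88)

z-interval (σ known):
z* = 1.960 for 95% confidence

Margin of error = z* · σ/√n = 1.960 · 12.2/√132 = 2.08

CI: (112.8 - 2.08, 112.8 + 2.08) = (110.72, 114.88)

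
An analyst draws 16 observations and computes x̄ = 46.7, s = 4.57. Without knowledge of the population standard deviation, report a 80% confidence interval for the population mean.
(45.17, 48.23)

t-interval (σ unknown):
df = n - 1 = 15
t* = 1.341 for 80% confidence

Margin of error = t* · s/√n = 1.341 · 4.57/√16 = 1.53

CI: (45.17, 48.23)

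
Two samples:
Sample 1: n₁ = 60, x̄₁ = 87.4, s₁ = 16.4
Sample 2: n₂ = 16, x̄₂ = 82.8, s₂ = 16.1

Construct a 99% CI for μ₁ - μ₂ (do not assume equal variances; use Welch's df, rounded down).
(-8.17, 17.37)

Difference: x̄₁ - x̄₂ = 4.60
SE = √(s₁²/n₁ + s₂²/n₂) = √(16.4²/60 + 16.1²/16) = 4.5479
df = 23.98 → 23 (Welch–Satterthwaite, rounded down)
t* = 2.807

CI: 4.60 ± 2.807 · 4.5479 = 4.60 ± 12.77 = (-8.17, 17.37)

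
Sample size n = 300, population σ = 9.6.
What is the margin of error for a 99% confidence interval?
Margin of error = 1.43

Margin of error = z* · σ/√n
= 2.576 · 9.6/√300
= 2.576 · 9.6/17.3205
= 1.43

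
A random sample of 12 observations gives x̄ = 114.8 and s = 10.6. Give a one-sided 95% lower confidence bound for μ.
μ ≥ 109.30

Lower bound (one-sided):
t* = 1.796 (one-sided for 95%)
Lower bound = x̄ - t* · s/√n = 114.8 - 1.796 · 10.6/√12 = 109.30

We are 95% confident that μ ≥ 109.30.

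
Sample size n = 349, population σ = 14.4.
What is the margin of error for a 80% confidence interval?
Margin of error = 0.99

Margin of error = z* · σ/√n
= 1.282 · 14.4/√349
= 1.282 · 14.4/18.6815
= 0.99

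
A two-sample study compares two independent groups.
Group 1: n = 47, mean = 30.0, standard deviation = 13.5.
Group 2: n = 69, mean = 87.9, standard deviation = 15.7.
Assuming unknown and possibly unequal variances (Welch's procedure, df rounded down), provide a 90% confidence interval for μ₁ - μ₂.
(-62.43, -53.37)

Difference: x̄₁ - x̄₂ = -57.90
SE = √(s₁²/n₁ + s₂²/n₂) = √(13.5²/47 + 15.7²/69) = 2.7295
df = 107.87 → 107 (Welch–Satterthwaite, rounded down)
t* = 1.659

CI: -57.90 ± 1.659 · 2.7295 = -57.90 ± 4.53 = (-62.43, -53.37)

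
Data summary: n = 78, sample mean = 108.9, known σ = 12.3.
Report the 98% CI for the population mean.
(105.66, 112.14)

z-interval (σ known):
z* = 2.326 for 98% confidence

Margin of error = z* · σ/√n = 2.326 · 12.3/√78 = 3.24

CI: (108.9 - 3.24, 108.9 + 3.24) = (105.66, 112.14)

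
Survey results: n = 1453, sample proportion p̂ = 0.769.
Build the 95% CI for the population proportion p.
(0.747, 0.791)

Proportion CI:
SE = √(p̂(1-p̂)/n) = √(0.769 · 0.231 / 1453) = 0.01106

z* = 1.960
Margin = z* · SE = 1.960 · 0.01106 = 0.0217

CI: 0.769 ± 0.0217 = (0.747, 0.791)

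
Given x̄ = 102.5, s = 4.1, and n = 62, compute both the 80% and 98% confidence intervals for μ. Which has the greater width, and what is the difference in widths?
98% CI is wider by 1.14

df = 61
80% CI: t* = 1.296, (101.83, 103.17), width = 2 · t* · s/√n = 1.35
98% CI: t* = 2.389, (101.26, 103.74), width = 2 · t* · s/√n = 2.49

The 98% CI is wider by 2.49 - 1.35 = 1.14.
Higher confidence requires a wider interval.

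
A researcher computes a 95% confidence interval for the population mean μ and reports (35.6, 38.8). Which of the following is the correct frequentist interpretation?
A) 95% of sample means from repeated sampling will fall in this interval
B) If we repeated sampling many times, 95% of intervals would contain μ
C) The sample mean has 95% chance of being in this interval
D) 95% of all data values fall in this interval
B

A) Wrong — coverage applies to intervals containing μ, not to future x̄ values.
B) Correct — this is the frequentist long-run coverage interpretation.
C) Wrong — x̄ is observed and sits in the interval by construction.
D) Wrong — a CI is about the parameter μ, not individual data values.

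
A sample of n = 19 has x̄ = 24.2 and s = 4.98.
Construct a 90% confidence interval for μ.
(22.22, 26.18)

t-interval (σ unknown):
df = n - 1 = 18
t* = 1.734 for 90% confidence

Margin of error = t* · s/√n = 1.734 · 4.98/√19 = 1.98

CI: (22.22, 26.18)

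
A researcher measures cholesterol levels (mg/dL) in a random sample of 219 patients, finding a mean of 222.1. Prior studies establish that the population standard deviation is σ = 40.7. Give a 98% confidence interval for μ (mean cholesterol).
(215.70, 228.50)

z-interval (σ known):
z* = 2.326 for 98% confidence

Margin of error = z* · σ/√n = 2.326 · 40.7/√219 = 6.40

CI: (222.1 - 6.40, 222.1 + 6.40) = (215.70, 228.50)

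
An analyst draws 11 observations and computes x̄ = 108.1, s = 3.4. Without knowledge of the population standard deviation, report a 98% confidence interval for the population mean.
(105.27, 110.93)

t-interval (σ unknown):
df = n - 1 = 10
t* = 2.764 for 98% confidence

Margin of error = t* · s/√n = 2.764 · 3.4/√11 = 2.83

CI: (105.27, 110.93)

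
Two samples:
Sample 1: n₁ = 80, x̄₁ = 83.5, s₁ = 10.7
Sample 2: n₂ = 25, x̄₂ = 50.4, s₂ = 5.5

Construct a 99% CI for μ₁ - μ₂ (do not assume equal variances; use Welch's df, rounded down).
(28.81, 37.39)

Difference: x̄₁ - x̄₂ = 33.10
SE = √(s₁²/n₁ + s₂²/n₂) = √(10.7²/80 + 5.5²/25) = 1.6252
df = 80.24 → 80 (Welch–Satterthwaite, rounded down)
t* = 2.639

CI: 33.10 ± 2.639 · 1.6252 = 33.10 ± 4.29 = (28.81, 37.39)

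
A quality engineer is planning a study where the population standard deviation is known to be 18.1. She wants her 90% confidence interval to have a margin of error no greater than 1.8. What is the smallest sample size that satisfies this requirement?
n ≥ 274

For margin E ≤ 1.8:
n ≥ (z* · σ / E)²
n ≥ (1.645 · 18.1 / 1.8)²
n ≥ 273.62

Minimum n = 274 (rounding up)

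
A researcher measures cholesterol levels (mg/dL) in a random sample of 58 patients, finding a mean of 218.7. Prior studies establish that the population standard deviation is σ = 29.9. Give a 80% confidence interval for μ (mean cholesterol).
(213.67, 223.73)

z-interval (σ known):
z* = 1.282 for 80% confidence

Margin of error = z* · σ/√n = 1.282 · 29.9/√58 = 5.03

CI: (218.7 - 5.03, 218.7 + 5.03) = (213.67, 223.73)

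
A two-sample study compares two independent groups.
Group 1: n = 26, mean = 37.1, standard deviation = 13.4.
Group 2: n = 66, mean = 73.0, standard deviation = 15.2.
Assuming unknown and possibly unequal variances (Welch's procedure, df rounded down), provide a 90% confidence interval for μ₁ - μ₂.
(-41.30, -30.50)

Difference: x̄₁ - x̄₂ = -35.90
SE = √(s₁²/n₁ + s₂²/n₂) = √(13.4²/26 + 15.2²/66) = 3.2260
df = 51.66 → 51 (Welch–Satterthwaite, rounded down)
t* = 1.675

CI: -35.90 ± 1.675 · 3.2260 = -35.90 ± 5.40 = (-41.30, -30.50)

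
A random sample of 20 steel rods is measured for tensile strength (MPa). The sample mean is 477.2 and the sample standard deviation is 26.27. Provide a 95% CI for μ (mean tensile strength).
(464.91, 489.49)

t-interval (σ unknown):
df = n - 1 = 19
t* = 2.093 for 95% confidence

Margin of error = t* · s/√n = 2.093 · 26.27/√20 = 12.29

CI: (464.91, 489.49)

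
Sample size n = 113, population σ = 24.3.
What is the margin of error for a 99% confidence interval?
Margin of error = 5.89

Margin of error = z* · σ/√n
= 2.576 · 24.3/√113
= 2.576 · 24.3/10.6301
= 5.89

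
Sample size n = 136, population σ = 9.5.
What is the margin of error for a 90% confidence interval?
Margin of error = 1.34

Margin of error = z* · σ/√n
= 1.645 · 9.5/√136
= 1.645 · 9.5/11.6619
= 1.34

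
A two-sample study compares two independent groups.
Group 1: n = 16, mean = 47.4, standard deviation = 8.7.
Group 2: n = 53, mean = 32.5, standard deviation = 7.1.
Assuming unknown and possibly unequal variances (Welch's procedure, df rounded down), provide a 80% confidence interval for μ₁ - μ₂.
(11.75, 18.05)

Difference: x̄₁ - x̄₂ = 14.90
SE = √(s₁²/n₁ + s₂²/n₂) = √(8.7²/16 + 7.1²/53) = 2.3836
df = 21.39 → 21 (Welch–Satterthwaite, rounded down)
t* = 1.323

CI: 14.90 ± 1.323 · 2.3836 = 14.90 ± 3.15 = (11.75, 18.05)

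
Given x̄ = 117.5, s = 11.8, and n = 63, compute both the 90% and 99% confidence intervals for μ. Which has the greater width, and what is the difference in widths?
99% CI is wider by 2.93

df = 62
90% CI: t* = 1.670, (115.02, 119.98), width = 2 · t* · s/√n = 4.97
99% CI: t* = 2.657, (113.55, 121.45), width = 2 · t* · s/√n = 7.90

The 99% CI is wider by 7.90 - 4.97 = 2.93.
Higher confidence requires a wider interval.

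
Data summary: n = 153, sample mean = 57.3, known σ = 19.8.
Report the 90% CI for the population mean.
(54.67, 59.93)

z-interval (σ known):
z* = 1.645 for 90% confidence

Margin of error = z* · σ/√n = 1.645 · 19.8/√153 = 2.63

CI: (57.3 - 2.63, 57.3 + 2.63) = (54.67, 59.93)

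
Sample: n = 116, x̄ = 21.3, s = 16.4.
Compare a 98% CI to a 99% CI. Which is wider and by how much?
99% CI is wider by 0.80

df = 115
98% CI: t* = 2.359, (17.71, 24.89), width = 2 · t* · s/√n = 7.18
99% CI: t* = 2.619, (17.31, 25.29), width = 2 · t* · s/√n = 7.98

The 99% CI is wider by 7.98 - 7.18 = 0.80.
Higher confidence requires a wider interval.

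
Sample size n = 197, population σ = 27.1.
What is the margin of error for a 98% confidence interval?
Margin of error = 4.49

Margin of error = z* · σ/√n
= 2.326 · 27.1/√197
= 2.326 · 27.1/14.0357
= 4.49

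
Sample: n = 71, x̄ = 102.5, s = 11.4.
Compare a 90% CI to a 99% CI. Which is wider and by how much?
99% CI is wider by 2.66

df = 70
90% CI: t* = 1.667, (100.24, 104.76), width = 2 · t* · s/√n = 4.51
99% CI: t* = 2.648, (98.92, 106.08), width = 2 · t* · s/√n = 7.17

The 99% CI is wider by 7.17 - 4.51 = 2.66.
Higher confidence requires a wider interval.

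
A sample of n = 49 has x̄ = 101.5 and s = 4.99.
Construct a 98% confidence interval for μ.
(99.78, 103.22)

t-interval (σ unknown):
df = n - 1 = 48
t* = 2.407 for 98% confidence

Margin of error = t* · s/√n = 2.407 · 4.99/√49 = 1.72

CI: (99.78, 103.22)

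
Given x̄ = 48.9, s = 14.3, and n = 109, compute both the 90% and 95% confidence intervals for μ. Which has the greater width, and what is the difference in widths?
95% CI is wider by 0.89

df = 108
90% CI: t* = 1.659, (46.63, 51.17), width = 2 · t* · s/√n = 4.54
95% CI: t* = 1.982, (46.19, 51.61), width = 2 · t* · s/√n = 5.43

The 95% CI is wider by 5.43 - 4.54 = 0.89.
Higher confidence requires a wider interval.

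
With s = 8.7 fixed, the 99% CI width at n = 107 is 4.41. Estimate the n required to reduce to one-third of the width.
n ≈ 963

CI width ∝ 1/√n
To reduce width by factor 3, need √n to grow by 3 → need 3² = 9 times as many samples.

Current: n = 107, width = 4.41
New: n = 963, width ≈ 1.45

Width reduced by factor of 4.41/1.45 = 3.04.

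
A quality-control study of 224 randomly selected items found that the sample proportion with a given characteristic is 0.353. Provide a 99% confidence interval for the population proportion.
(0.271, 0.435)

Proportion CI:
SE = √(p̂(1-p̂)/n) = √(0.353 · 0.647 / 224) = 0.03193

z* = 2.576
Margin = z* · SE = 2.576 · 0.03193 = 0.0823

CI: 0.353 ± 0.0823 = (0.271, 0.435)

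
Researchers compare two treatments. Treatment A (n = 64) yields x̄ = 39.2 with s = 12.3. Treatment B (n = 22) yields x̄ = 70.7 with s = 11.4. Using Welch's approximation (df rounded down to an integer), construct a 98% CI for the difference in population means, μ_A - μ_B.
(-38.48, -24.52)

Difference: x̄₁ - x̄₂ = -31.50
SE = √(s₁²/n₁ + s₂²/n₂) = √(12.3²/64 + 11.4²/22) = 2.8760
df = 39.08 → 39 (Welch–Satterthwaite, rounded down)
t* = 2.426

CI: -31.50 ± 2.426 · 2.8760 = -31.50 ± 6.98 = (-38.48, -24.52)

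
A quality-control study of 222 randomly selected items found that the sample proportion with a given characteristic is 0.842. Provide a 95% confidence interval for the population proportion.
(0.794, 0.890)

Proportion CI:
SE = √(p̂(1-p̂)/n) = √(0.842 · 0.158 / 222) = 0.02448

z* = 1.960
Margin = z* · SE = 1.960 · 0.02448 = 0.0480

CI: 0.842 ± 0.0480 = (0.794, 0.890)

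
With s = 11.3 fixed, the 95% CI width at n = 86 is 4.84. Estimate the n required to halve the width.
n ≈ 344

CI width ∝ 1/√n
To reduce width by factor 2, need √n to grow by 2 → need 2² = 4 times as many samples.

Current: n = 86, width = 4.84
New: n = 344, width ≈ 2.40

Width reduced by factor of 4.84/2.40 = 2.02.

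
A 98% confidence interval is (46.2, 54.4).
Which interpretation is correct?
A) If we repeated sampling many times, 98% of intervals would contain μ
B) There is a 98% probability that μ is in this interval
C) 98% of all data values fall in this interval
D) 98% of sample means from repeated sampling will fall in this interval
A

A) Correct — this is the frequentist long-run coverage interpretation.
B) Wrong — μ is fixed; the randomness lives in the interval, not in μ.
C) Wrong — a CI is about the parameter μ, not individual data values.
D) Wrong — coverage applies to intervals containing μ, not to future x̄ values.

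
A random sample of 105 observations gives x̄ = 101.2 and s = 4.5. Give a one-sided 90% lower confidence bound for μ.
μ ≥ 100.63

Lower bound (one-sided):
t* = 1.290 (one-sided for 90%)
Lower bound = x̄ - t* · s/√n = 101.2 - 1.290 · 4.5/√105 = 100.63

We are 90% confident that μ ≥ 100.63.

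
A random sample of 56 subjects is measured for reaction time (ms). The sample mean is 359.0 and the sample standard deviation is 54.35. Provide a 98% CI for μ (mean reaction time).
(341.60, 376.40)

t-interval (σ unknown):
df = n - 1 = 55
t* = 2.396 for 98% confidence

Margin of error = t* · s/√n = 2.396 · 54.35/√56 = 17.40

CI: (341.60, 376.40)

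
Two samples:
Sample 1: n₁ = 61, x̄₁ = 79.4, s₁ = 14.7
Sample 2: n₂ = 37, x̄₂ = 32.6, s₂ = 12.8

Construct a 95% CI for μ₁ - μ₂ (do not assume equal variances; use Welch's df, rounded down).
(41.18, 52.42)

Difference: x̄₁ - x̄₂ = 46.80
SE = √(s₁²/n₁ + s₂²/n₂) = √(14.7²/61 + 12.8²/37) = 2.8232
df = 84.28 → 84 (Welch–Satterthwaite, rounded down)
t* = 1.989

CI: 46.80 ± 1.989 · 2.8232 = 46.80 ± 5.62 = (41.18, 52.42)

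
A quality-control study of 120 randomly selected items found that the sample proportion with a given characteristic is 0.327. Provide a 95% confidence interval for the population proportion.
(0.243, 0.411)

Proportion CI:
SE = √(p̂(1-p̂)/n) = √(0.327 · 0.673 / 120) = 0.04282

z* = 1.960
Margin = z* · SE = 1.960 · 0.04282 = 0.0839

CI: 0.327 ± 0.0839 = (0.243, 0.411)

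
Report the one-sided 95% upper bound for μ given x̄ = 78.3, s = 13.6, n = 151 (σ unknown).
μ ≤ 80.13

Upper bound (one-sided):
t* = 1.655 (one-sided for 95%)
Upper bound = x̄ + t* · s/√n = 78.3 + 1.655 · 13.6/√151 = 80.13

We are 95% confident that μ ≤ 80.13.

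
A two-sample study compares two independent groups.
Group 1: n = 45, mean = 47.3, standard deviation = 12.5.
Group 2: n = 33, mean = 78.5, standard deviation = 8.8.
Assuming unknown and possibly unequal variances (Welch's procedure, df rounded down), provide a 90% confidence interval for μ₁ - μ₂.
(-35.22, -27.18)

Difference: x̄₁ - x̄₂ = -31.20
SE = √(s₁²/n₁ + s₂²/n₂) = √(12.5²/45 + 8.8²/33) = 2.4122
df = 75.90 → 75 (Welch–Satterthwaite, rounded down)
t* = 1.665

CI: -31.20 ± 1.665 · 2.4122 = -31.20 ± 4.02 = (-35.22, -27.18)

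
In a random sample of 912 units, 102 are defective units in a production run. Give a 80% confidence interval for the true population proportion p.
(0.098, 0.125)

Proportion CI:
p̂ = 102/912 = 0.11184
SE = √(p̂(1-p̂)/n) = √(0.11184 · 0.88816 / 912) = 0.01044

z* = 1.282
Margin = z* · SE = 1.282 · 0.01044 = 0.0134

CI: 0.11184 ± 0.0134 = (0.098, 0.125)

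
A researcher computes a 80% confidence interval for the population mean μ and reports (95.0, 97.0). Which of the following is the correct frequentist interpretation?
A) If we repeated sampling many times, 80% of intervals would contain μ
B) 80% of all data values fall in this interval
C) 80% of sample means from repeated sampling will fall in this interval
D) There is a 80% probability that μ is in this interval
A

A) Correct — this is the frequentist long-run coverage interpretation.
B) Wrong — a CI is about the parameter μ, not individual data values.
C) Wrong — coverage applies to intervals containing μ, not to future x̄ values.
D) Wrong — μ is fixed; the randomness lives in the interval, not in μ.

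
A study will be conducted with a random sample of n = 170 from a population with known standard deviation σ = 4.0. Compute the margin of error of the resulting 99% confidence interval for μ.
Margin of error = 0.79

Margin of error = z* · σ/√n
= 2.576 · 4.0/√170
= 2.576 · 4.0/13.0384
= 0.79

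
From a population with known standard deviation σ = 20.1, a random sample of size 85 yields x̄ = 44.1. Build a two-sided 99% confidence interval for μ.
(38.48, 49.72)

z-interval (σ known):
z* = 2.576 for 99% confidence

Margin of error = z* · σ/√n = 2.576 · 20.1/√85 = 5.62

CI: (44.1 - 5.62, 44.1 + 5.62) = (38.48, 49.72)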